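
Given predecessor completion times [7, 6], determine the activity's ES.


ES = max of all predecessor completion times
Predecessors: [7, 6]
ES = max(7, 6)
= 7


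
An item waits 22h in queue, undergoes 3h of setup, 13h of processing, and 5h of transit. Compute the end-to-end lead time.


Lead time = queue + setup + processing + transit
= 22 + 3 + 13 + 5
= 43 hours


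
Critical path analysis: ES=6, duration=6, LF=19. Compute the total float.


EF = ES + duration = 6 + 6 = 12
LS = LF - duration = 19 - 6 = 13
Total Float = LF - EF = 19 - 12
(or LS - ES = 13 - 6)
= 7


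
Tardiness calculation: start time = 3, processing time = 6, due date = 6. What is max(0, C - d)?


Completion = start + processing = 3 + 6 = 9
Tardiness = max(0, C - d) = max(0, 9 - 6)
= max(0, 3)
= 3


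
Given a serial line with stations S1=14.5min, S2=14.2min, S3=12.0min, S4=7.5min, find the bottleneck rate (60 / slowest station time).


Bottleneck = longest station time
Station times: [14.5, 14.2, 12.0, 7.5]
Max = 14.5 min
Rate = 60 / 14.5
= 4.14 units/hour (bottleneck: 14.5min)


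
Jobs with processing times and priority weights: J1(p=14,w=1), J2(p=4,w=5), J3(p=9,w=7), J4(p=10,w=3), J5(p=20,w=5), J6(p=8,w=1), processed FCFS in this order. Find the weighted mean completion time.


Completion times:
  J1: C=14, w×C=1×14=14
  J2: C=18, w×C=5×18=90
  J3: C=27, w×C=7×27=189
  J4: C=37, w×C=3×37=111
  J5: C=57, w×C=5×57=285
  J6: C=65, w×C=1×65=65
Sum w×C = 754
Sum w = 22
Weighted avg = 754/22
= 34.27


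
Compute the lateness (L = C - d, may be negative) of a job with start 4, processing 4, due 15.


Completion = 4 + 4 = 8
Lateness = C - d = 8 - 15
= -7


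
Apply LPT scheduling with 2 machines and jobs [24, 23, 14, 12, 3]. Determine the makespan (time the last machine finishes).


Jobs (LPT sorted): [24, 23, 14, 12, 3]
Machines: 2
  J=24 → Machine 1 (load: 0+24=24)
  J=23 → Machine 2 (load: 0+23=23)
  J=14 → Machine 2 (load: 23+14=37)
  J=12 → Machine 1 (load: 24+12=36)
  J=3 → Machine 1 (load: 36+3=39)
Machine loads: [39, 37]
Makespan = max = 39 time units


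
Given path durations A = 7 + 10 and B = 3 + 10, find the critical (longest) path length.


Path A: 7 + 10 = 17
Path B: 3 + 10 = 13
Critical path = longest = max(17, 13)
= 17 (Path A)


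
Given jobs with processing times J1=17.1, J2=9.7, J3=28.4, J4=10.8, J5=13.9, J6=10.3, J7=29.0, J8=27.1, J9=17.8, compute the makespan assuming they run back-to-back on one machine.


Sequential makespan: sum all processing times
= 17.1 + 9.7 + 28.4 + 10.8 + 13.9 + 10.3 + 29.0 + 27.1 + 17.8
= 164.1 time units


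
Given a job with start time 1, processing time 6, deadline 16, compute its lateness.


Completion = 1 + 6 = 7
Lateness = C - d = 7 - 16
= -9


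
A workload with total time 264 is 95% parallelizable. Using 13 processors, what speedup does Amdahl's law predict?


Amdahl's law: T_p = T × ((1-p) + p/N)
= 264 × ((1-0.95) + 0.95/13)
= 264 × (0.05 + 0.0731)
= 264 × 0.1231
= 32.49
Speedup = 264/32.49
= 8.12×


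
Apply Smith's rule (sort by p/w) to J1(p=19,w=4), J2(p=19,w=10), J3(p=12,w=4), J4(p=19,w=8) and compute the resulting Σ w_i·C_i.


WSPT order (by p/w): J2 → J4 → J3 → J1
  J2: C=19, w·C=10×19=190
  J4: C=38, w·C=8×38=304
  J3: C=50, w·C=4×50=200
  J1: C=69, w·C=4×69=276
Σ w·C = 970
= 970


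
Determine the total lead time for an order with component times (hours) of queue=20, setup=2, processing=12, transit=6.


Lead time = queue + setup + processing + transit
= 20 + 2 + 12 + 6
= 40 hours


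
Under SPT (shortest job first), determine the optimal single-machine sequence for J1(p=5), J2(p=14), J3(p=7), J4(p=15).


SPT: sort by shortest processing time
  J1: p=5
  J3: p=7
  J2: p=14
  J4: p=15
Order: J1 → J3 → J2 → J4


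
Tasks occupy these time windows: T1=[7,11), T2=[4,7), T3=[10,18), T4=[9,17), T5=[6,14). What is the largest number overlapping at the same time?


Check each time point for overlaps:
  t=10: 4 tasks active (T1, T3, T4, T5)
Max concurrent = 4


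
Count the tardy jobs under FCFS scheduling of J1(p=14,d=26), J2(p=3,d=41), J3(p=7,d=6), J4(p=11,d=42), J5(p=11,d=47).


Completion vs due date:
  J1: C=14, d=26 → on time
  J2: C=17, d=41 → on time
  J3: C=24, d=6 → TARDY
  J4: C=35, d=42 → on time
  J5: C=46, d=47 → on time
Tardy jobs: J3
Count = 1


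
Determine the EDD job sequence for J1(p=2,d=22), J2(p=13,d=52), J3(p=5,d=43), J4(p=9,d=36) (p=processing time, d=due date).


EDD: sort by earliest due date
  J1: d=22, p=2
  J4: d=36, p=9
  J3: d=43, p=5
  J2: d=52, p=13
Order: J1 → J4 → J3 → J2


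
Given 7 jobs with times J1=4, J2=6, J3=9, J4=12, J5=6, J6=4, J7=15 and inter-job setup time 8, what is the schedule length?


Makespan = Σ processing + (n-1) × setup
= (4 + 6 + 9 + 12 + 6 + 4 + 15) + (7-1)×8
= 56 + 48
= 104 time units


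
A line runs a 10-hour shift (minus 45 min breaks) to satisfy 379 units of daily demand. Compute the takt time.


Available = 10×60 - 45 = 555 min
Takt time = 555 / 379
= 1.46 min/unit


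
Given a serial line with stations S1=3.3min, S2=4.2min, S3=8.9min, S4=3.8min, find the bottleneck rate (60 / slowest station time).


Bottleneck = longest station time
Station times: [3.3, 4.2, 8.9, 3.8]
Max = 8.9 min
Rate = 60 / 8.9
= 6.74 units/hour (bottleneck: 8.9min)


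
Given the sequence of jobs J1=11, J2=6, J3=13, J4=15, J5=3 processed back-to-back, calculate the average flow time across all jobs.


Completion times:
  J1: completes at 11
  J2: completes at 17
  J3: completes at 30
  J4: completes at 45
  J5: completes at 48
Sum = 151
Average = 151/5
= 30.20


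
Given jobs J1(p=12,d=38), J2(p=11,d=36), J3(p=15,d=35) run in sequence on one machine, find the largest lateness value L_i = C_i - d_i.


Lateness per job (L = C - d):
  J1: C=12, d=38, L=-26
  J2: C=23, d=36, L=-13
  J3: C=38, d=35, L=3
Lmax = max(-26, -13, 3)
= 3


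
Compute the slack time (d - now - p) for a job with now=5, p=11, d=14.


Slack = due - current_time - processing
= 14 - 5 - 11
= -2


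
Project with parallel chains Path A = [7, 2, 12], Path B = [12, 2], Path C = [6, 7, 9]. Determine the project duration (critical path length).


Path A: 7 + 2 + 12 = 21
Path B: 12 + 2 = 14
Path C: 6 + 7 + 9 = 22
Critical path = longest = max(21, 14, 22)
= 22 (Path C)


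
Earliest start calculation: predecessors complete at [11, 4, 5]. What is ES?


ES = max of all predecessor completion times
Predecessors: [11, 4, 5]
ES = max(11, 4, 5)
= 11


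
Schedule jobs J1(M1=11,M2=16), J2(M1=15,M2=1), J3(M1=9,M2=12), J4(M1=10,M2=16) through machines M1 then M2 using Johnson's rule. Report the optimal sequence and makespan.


Johnson's rule:
Group 1 (M1≤M2, sort by M1): ['J3', 'J4', 'J1']
Group 2 (M1>M2, sort desc M2): ['J2']
Sequence: J3 → J4 → J1 → J2
Makespan calculation:
  J3: M1 done=9, M2 done=21
  J4: M1 done=19, M2 done=37
  J1: M1 done=30, M2 done=53
  J2: M1 done=45, M2 done=54
= Sequence: J3 → J4 → J1 → J2, Makespan: 54


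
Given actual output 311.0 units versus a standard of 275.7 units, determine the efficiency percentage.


Efficiency = (actual / standard) × 100
= (311.0 / 275.7) × 100
= 112.8%


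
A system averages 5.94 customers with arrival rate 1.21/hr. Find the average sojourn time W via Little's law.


Little's law: L = λW → W = L / λ
= 5.94 / 1.21
= 4.91 hours


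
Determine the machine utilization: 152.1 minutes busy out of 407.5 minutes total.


Utilization = busy / total × 100
= 152.1 / 407.5 × 100
= 37.3%


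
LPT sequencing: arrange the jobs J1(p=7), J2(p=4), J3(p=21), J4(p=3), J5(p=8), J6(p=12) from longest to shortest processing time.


LPT: sort by longest processing time first
  J3: p=21
  J6: p=12
  J5: p=8
  J1: p=7
  J2: p=4
  J4: p=3
Order: J3 → J6 → J5 → J1 → J2 → J4


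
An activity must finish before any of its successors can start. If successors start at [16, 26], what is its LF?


LF = min of all successor start times
Successors start at: [16, 26]
LF = min(16, 26)
= 16


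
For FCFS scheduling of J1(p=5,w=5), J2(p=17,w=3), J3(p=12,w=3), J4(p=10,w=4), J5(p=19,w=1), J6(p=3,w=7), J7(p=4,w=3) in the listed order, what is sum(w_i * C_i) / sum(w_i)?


Completion times:
  J1: C=5, w×C=5×5=25
  J2: C=22, w×C=3×22=66
  J3: C=34, w×C=3×34=102
  J4: C=44, w×C=4×44=176
  J5: C=63, w×C=1×63=63
  J6: C=66, w×C=7×66=462
  J7: C=70, w×C=3×70=210
Sum w×C = 1104
Sum w = 26
Weighted avg = 1104/26
= 42.46


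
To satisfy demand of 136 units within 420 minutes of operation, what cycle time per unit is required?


Cycle time = available time / demand
= 420 / 136
= 3.09 min/unit


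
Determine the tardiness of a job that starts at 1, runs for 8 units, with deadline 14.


Completion = start + processing = 1 + 8 = 9
Tardiness = max(0, C - d) = max(0, 9 - 14)
= max(0, -5)
= 0


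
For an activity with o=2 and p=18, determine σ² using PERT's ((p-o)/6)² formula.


σ² = ((p - o) / 6)² = (p - o)² / 36
= (18 - 2)² / 36
= 16² / 36
= 256 / 36
= 7.1111


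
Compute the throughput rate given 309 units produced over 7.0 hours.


Throughput = units / time
= 309 / 7.0
= 44.1 units/hour


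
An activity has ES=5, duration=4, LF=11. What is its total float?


EF = ES + duration = 5 + 4 = 9
LS = LF - duration = 11 - 4 = 7
Total Float = LF - EF = 11 - 9
(or LS - ES = 7 - 5)
= 2


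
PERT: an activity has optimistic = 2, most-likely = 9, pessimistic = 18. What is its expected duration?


te = (o + 4m + p) / 6
= (2 + 4×9 + 18) / 6
= (2 + 36 + 18) / 6
= 56 / 6
= 9.33


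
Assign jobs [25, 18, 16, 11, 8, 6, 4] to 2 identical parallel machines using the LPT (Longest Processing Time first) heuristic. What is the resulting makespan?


Jobs (LPT sorted): [25, 18, 16, 11, 8, 6, 4]
Machines: 2
  J=25 → Machine 1 (load: 0+25=25)
  J=18 → Machine 2 (load: 0+18=18)
  J=16 → Machine 2 (load: 18+16=34)
  J=11 → Machine 1 (load: 25+11=36)
  J=8 → Machine 2 (load: 34+8=42)
  J=6 → Machine 1 (load: 36+6=42)
  J=4 → Machine 1 (load: 42+4=46)
Machine loads: [46, 42]
Makespan = max = 46 time units


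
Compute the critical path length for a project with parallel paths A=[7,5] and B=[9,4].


Path A: 7 + 5 = 12
Path B: 9 + 4 = 13
Critical path = longest = max(12, 13)
= 13 (Path B)


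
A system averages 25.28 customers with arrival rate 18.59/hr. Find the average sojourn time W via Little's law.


Little's law: L = λW → W = L / λ
= 25.28 / 18.59
= 1.36 hours


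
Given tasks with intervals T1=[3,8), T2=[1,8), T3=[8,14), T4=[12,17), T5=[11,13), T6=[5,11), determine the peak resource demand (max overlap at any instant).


Check each time point for overlaps:
  t=5: 3 tasks active (T1, T2, T6)
Max concurrent = 3


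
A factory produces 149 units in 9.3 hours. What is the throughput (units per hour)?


Throughput = units / time
= 149 / 9.3
= 16.0 units/hour


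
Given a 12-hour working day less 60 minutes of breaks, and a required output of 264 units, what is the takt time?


Available = 12×60 - 60 = 660 min
Takt time = 660 / 264
= 2.50 min/unit


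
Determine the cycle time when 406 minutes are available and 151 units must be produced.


Cycle time = available time / demand
= 406 / 151
= 2.69 min/unit


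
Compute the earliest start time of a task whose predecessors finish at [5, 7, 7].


ES = max of all predecessor completion times
Predecessors: [5, 7, 7]
ES = max(5, 7, 7)
= 7


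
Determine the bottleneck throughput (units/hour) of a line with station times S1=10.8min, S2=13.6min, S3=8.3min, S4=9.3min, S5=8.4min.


Bottleneck = longest station time
Station times: [10.8, 13.6, 8.3, 9.3, 8.4]
Max = 13.6 min
Rate = 60 / 13.6
= 4.41 units/hour (bottleneck: 13.6min)


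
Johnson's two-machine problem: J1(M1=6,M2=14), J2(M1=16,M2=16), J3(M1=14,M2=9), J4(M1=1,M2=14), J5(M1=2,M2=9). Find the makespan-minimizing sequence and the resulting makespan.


Johnson's rule:
Group 1 (M1≤M2, sort by M1): ['J4', 'J5', 'J1', 'J2']
Group 2 (M1>M2, sort desc M2): ['J3']
Sequence: J4 → J5 → J1 → J2 → J3
Makespan calculation:
  J4: M1 done=1, M2 done=15
  J5: M1 done=3, M2 done=24
  J1: M1 done=9, M2 done=38
  J2: M1 done=25, M2 done=54
  J3: M1 done=39, M2 done=63
= Sequence: J4 → J5 → J1 → J2 → J3, Makespan: 63


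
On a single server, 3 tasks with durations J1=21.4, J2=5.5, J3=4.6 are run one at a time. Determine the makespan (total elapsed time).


Sequential makespan: sum all processing times
= 21.4 + 5.5 + 4.6
= 31.5 time units


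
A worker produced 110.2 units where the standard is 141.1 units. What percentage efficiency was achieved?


Efficiency = (actual / standard) × 100
= (110.2 / 141.1) × 100
= 78.1%


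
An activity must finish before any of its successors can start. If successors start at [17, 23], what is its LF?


LF = min of all successor start times
Successors start at: [17, 23]
LF = min(17, 23)
= 17


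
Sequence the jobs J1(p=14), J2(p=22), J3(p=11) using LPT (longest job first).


LPT: sort by longest processing time first
  J2: p=22
  J1: p=14
  J3: p=11
Order: J2 → J1 → J3


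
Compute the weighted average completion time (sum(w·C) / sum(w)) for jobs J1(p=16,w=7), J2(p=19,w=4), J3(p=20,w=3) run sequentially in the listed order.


Completion times:
  J1: C=16, w×C=7×16=112
  J2: C=35, w×C=4×35=140
  J3: C=55, w×C=3×55=165
Sum w×C = 417
Sum w = 14
Weighted avg = 417/14
= 29.79


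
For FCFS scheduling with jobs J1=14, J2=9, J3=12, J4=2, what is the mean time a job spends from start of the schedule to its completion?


Completion times:
  J1: completes at 14
  J2: completes at 23
  J3: completes at 35
  J4: completes at 37
Sum = 109
Average = 109/4
= 27.25


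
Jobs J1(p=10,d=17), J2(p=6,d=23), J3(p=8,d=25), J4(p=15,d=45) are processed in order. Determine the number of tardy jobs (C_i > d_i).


Completion vs due date:
  J1: C=10, d=17 → on time
  J2: C=16, d=23 → on time
  J3: C=24, d=25 → on time
  J4: C=39, d=45 → on time
Tardy jobs: none
Count = 0


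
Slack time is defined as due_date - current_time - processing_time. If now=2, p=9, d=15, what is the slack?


Slack = due - current_time - processing
= 15 - 2 - 9
= 4


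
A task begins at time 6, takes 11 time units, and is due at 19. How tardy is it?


Completion = start + processing = 6 + 11 = 17
Tardiness = max(0, C - d) = max(0, 17 - 19)
= max(0, -2)
= 0


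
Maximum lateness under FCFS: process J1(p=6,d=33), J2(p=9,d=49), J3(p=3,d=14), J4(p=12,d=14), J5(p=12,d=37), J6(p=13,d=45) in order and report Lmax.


Lateness per job (L = C - d):
  J1: C=6, d=33, L=-27
  J2: C=15, d=49, L=-34
  J3: C=18, d=14, L=4
  J4: C=30, d=14, L=16
  J5: C=42, d=37, L=5
  J6: C=55, d=45, L=10
Lmax = max(-27, -34, 4, 16, 5, 10)
= 16


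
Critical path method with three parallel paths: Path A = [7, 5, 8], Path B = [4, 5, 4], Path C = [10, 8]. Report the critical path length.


Path A: 7 + 5 + 8 = 20
Path B: 4 + 5 + 4 = 13
Path C: 10 + 8 = 18
Critical path = longest = max(20, 13, 18)
= 20 (Path A)


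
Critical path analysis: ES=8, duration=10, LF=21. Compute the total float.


EF = ES + duration = 8 + 10 = 18
LS = LF - duration = 21 - 10 = 11
Total Float = LF - EF = 21 - 18
(or LS - ES = 11 - 8)
= 3


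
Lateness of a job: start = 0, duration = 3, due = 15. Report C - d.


Completion = 0 + 3 = 3
Lateness = C - d = 3 - 15
= -12


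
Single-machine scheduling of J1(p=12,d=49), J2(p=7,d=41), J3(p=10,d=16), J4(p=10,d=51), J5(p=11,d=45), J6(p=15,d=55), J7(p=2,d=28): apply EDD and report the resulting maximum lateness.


EDD order: J3 → J7 → J2 → J5 → J1 → J4 → J6
Completion and lateness:
  J3: C=10, d=16, L=10-16=-6
  J7: C=12, d=28, L=12-28=-16
  J2: C=19, d=41, L=19-41=-22
  J5: C=30, d=45, L=30-45=-15
  J1: C=42, d=49, L=42-49=-7
  J4: C=52, d=51, L=52-51=1
  J6: C=67, d=55, L=67-55=12
Lmax = max(-6, -16, -22, -15, -7, 1, 12)
= 12


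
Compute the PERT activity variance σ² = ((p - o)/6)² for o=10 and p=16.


σ² = ((p - o) / 6)² = (p - o)² / 36
= (16 - 10)² / 36
= 6² / 36
= 36 / 36
= 1.0000


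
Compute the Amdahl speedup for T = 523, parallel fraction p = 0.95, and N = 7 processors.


Amdahl's law: T_p = T × ((1-p) + p/N)
= 523 × ((1-0.95) + 0.95/7)
= 523 × (0.05 + 0.1357)
= 523 × 0.1857
= 97.13
Speedup = 523/97.13
= 5.38×


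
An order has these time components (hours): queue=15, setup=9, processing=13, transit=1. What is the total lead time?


Lead time = queue + setup + processing + transit
= 15 + 9 + 13 + 1
= 38 hours


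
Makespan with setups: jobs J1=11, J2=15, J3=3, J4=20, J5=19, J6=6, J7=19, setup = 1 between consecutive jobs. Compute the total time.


Makespan = Σ processing + (n-1) × setup
= (11 + 15 + 3 + 20 + 19 + 6 + 19) + (7-1)×1
= 93 + 6
= 99 time units


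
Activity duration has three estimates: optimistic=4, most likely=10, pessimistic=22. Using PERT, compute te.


te = (o + 4m + p) / 6
= (4 + 4×10 + 22) / 6
= (4 + 40 + 22) / 6
= 66 / 6
= 11.00


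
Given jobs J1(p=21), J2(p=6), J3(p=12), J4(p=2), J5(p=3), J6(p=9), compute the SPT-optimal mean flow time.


SPT order: J4 → J5 → J2 → J6 → J3 → J1
Completion times:
  J4: C=2
  J5: C=5
  J2: C=11
  J6: C=20
  J3: C=32
  J1: C=53
Sum = 123, n = 6
Mean flow = 123/6
= 20.50


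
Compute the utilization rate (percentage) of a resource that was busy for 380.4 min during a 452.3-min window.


Utilization = busy / total × 100
= 380.4 / 452.3 × 100
= 84.1%


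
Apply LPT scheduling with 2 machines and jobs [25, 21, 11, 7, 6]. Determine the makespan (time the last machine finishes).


Jobs (LPT sorted): [25, 21, 11, 7, 6]
Machines: 2
  J=25 → Machine 1 (load: 0+25=25)
  J=21 → Machine 2 (load: 0+21=21)
  J=11 → Machine 2 (load: 21+11=32)
  J=7 → Machine 1 (load: 25+7=32)
  J=6 → Machine 1 (load: 32+6=38)
Machine loads: [38, 32]
Makespan = max = 38 time units


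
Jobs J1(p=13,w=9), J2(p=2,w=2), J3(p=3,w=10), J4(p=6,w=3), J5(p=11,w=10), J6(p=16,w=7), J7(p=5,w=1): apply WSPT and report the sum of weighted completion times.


WSPT order (by p/w): J3 → J2 → J5 → J1 → J4 → J6 → J7
  J3: C=3, w·C=10×3=30
  J2: C=5, w·C=2×5=10
  J5: C=16, w·C=10×16=160
  J1: C=29, w·C=9×29=261
  J4: C=35, w·C=3×35=105
  J6: C=51, w·C=7×51=357
  J7: C=56, w·C=1×56=56
Σ w·C = 979
= 979


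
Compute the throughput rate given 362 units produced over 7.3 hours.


Throughput = units / time
= 362 / 7.3
= 49.6 units/hour


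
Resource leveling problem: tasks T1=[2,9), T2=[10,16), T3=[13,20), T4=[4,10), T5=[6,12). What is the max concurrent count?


Check each time point for overlaps:
  t=6: 3 tasks active (T1, T4, T5)
Max concurrent = 3


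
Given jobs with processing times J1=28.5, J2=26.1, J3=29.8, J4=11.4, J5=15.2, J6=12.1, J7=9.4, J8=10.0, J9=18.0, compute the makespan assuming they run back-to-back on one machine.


Sequential makespan: sum all processing times
= 28.5 + 26.1 + 29.8 + 11.4 + 15.2 + 12.1 + 9.4 + 10.0 + 18.0
= 160.5 time units


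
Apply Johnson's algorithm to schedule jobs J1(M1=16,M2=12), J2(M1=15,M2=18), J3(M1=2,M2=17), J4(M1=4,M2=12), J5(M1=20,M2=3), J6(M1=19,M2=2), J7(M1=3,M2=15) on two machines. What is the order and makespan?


Johnson's rule:
Group 1 (M1≤M2, sort by M1): ['J3', 'J7', 'J4', 'J2']
Group 2 (M1>M2, sort desc M2): ['J1', 'J5', 'J6']
Sequence: J3 → J7 → J4 → J2 → J1 → J5 → J6
Makespan calculation:
  J3: M1 done=2, M2 done=19
  J7: M1 done=5, M2 done=34
  J4: M1 done=9, M2 done=46
  J2: M1 done=24, M2 done=64
  J1: M1 done=40, M2 done=76
  J5: M1 done=60, M2 done=79
  J6: M1 done=79, M2 done=81
= Sequence: J3 → J7 → J4 → J2 → J1 → J5 → J6, Makespan: 81


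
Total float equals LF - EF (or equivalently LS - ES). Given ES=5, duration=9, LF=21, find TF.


EF = ES + duration = 5 + 9 = 14
LS = LF - duration = 21 - 9 = 12
Total Float = LF - EF = 21 - 14
(or LS - ES = 12 - 5)
= 7


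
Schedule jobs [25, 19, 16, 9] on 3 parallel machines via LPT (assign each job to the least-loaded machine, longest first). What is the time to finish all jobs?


Jobs (LPT sorted): [25, 19, 16, 9]
Machines: 3
  J=25 → Machine 1 (load: 0+25=25)
  J=19 → Machine 2 (load: 0+19=19)
  J=16 → Machine 3 (load: 0+16=16)
  J=9 → Machine 3 (load: 16+9=25)
Machine loads: [25, 19, 25]
Makespan = max = 25 time units


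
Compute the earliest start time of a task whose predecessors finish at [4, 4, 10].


ES = max of all predecessor completion times
Predecessors: [4, 4, 10]
ES = max(4, 4, 10)
= 10


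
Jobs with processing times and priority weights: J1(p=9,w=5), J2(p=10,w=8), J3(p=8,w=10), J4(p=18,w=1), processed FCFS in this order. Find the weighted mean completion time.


Completion times:
  J1: C=9, w×C=5×9=45
  J2: C=19, w×C=8×19=152
  J3: C=27, w×C=10×27=270
  J4: C=45, w×C=1×45=45
Sum w×C = 512
Sum w = 24
Weighted avg = 512/24
= 21.33


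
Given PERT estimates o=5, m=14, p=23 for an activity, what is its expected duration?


te = (o + 4m + p) / 6
= (5 + 4×14 + 23) / 6
= (5 + 56 + 23) / 6
= 84 / 6
= 14.00


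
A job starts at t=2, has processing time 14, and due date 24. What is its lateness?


Completion = 2 + 14 = 16
Lateness = C - d = 16 - 24
= -8


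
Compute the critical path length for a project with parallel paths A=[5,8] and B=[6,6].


Path A: 5 + 8 = 13
Path B: 6 + 6 = 12
Critical path = longest = max(13, 12)
= 13 (Path A)


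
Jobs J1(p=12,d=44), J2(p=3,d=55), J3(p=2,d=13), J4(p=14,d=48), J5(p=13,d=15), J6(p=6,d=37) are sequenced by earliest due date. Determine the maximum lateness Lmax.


EDD order: J3 → J5 → J6 → J1 → J4 → J2
Completion and lateness:
  J3: C=2, d=13, L=2-13=-11
  J5: C=15, d=15, L=15-15=0
  J6: C=21, d=37, L=21-37=-16
  J1: C=33, d=44, L=33-44=-11
  J4: C=47, d=48, L=47-48=-1
  J2: C=50, d=55, L=50-55=-5
Lmax = max(-11, 0, -16, -11, -1, -5)
= 0


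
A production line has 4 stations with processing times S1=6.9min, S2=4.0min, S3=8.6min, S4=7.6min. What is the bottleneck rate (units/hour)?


Bottleneck = longest station time
Station times: [6.9, 4.0, 8.6, 7.6]
Max = 8.6 min
Rate = 60 / 8.6
= 6.98 units/hour (bottleneck: 8.6min)


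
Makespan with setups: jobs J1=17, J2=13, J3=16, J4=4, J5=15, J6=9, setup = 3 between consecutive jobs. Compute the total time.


Makespan = Σ processing + (n-1) × setup
= (17 + 13 + 16 + 4 + 15 + 9) + (6-1)×3
= 74 + 15
= 89 time units


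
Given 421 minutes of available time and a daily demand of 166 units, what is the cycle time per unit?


Cycle time = available time / demand
= 421 / 166
= 2.54 min/unit


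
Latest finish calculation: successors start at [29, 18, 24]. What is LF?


LF = min of all successor start times
Successors start at: [29, 18, 24]
LF = min(29, 18, 24)
= 18


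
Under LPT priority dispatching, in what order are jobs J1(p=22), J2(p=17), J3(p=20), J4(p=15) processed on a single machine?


LPT: sort by longest processing time first
  J1: p=22
  J3: p=20
  J2: p=17
  J4: p=15
Order: J1 → J3 → J2 → J4


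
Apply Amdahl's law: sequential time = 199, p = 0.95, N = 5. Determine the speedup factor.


Amdahl's law: T_p = T × ((1-p) + p/N)
= 199 × ((1-0.95) + 0.95/5)
= 199 × (0.05 + 0.1900)
= 199 × 0.2400
= 47.76
Speedup = 199/47.76
= 4.17×


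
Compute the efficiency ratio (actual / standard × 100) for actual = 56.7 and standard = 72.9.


Efficiency = (actual / standard) × 100
= (56.7 / 72.9) × 100
= 77.8%


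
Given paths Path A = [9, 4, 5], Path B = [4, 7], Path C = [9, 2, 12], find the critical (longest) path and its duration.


Path A: 9 + 4 + 5 = 18
Path B: 4 + 7 = 11
Path C: 9 + 2 + 12 = 23
Critical path = longest = max(18, 11, 23)
= 23 (Path C)


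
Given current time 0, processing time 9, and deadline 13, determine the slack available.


Slack = due - current_time - processing
= 13 - 0 - 9
= 4


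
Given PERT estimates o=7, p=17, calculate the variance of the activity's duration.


σ² = ((p - o) / 6)² = (p - o)² / 36
= (17 - 7)² / 36
= 10² / 36
= 100 / 36
= 2.7778


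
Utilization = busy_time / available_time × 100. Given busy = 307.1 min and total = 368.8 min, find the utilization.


Utilization = busy / total × 100
= 307.1 / 368.8 × 100
= 83.3%


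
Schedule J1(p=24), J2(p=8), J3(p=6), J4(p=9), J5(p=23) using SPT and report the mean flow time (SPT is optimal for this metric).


SPT order: J3 → J2 → J4 → J5 → J1
Completion times:
  J3: C=6
  J2: C=14
  J4: C=23
  J5: C=46
  J1: C=70
Sum = 159, n = 5
Mean flow = 159/5
= 31.80


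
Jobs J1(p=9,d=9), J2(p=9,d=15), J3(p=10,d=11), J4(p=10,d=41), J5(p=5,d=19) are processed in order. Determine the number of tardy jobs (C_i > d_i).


Completion vs due date:
  J1: C=9, d=9 → on time
  J2: C=18, d=15 → TARDY
  J3: C=28, d=11 → TARDY
  J4: C=38, d=41 → on time
  J5: C=43, d=19 → TARDY
Tardy jobs: J2, J3, J5
Count = 3


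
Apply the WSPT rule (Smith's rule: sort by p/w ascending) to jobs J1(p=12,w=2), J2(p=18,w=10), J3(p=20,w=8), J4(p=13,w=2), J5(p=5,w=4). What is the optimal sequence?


WSPT (Smith's rule): sort by p/w ascending
  J5: p/w = 5/4 = 1.250
  J2: p/w = 18/10 = 1.800
  J3: p/w = 20/8 = 2.500
  J1: p/w = 12/2 = 6.000
  J4: p/w = 13/2 = 6.500
Order: J5 → J2 → J3 → J1 → J4


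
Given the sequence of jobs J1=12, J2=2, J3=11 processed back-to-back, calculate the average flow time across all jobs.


Completion times:
  J1: completes at 12
  J2: completes at 14
  J3: completes at 25
Sum = 51
Average = 51/3
= 17.00


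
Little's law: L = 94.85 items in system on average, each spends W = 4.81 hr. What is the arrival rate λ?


Little's law: L = λW → λ = L / W
= 94.85 / 4.81
= 19.72 per hour


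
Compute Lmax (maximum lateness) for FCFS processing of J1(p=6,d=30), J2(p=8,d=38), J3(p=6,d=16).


Lateness per job (L = C - d):
  J1: C=6, d=30, L=-24
  J2: C=14, d=38, L=-24
  J3: C=20, d=16, L=4
Lmax = max(-24, -24, 4)
= 4


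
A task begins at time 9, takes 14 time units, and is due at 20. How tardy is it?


Completion = start + processing = 9 + 14 = 23
Tardiness = max(0, C - d) = max(0, 23 - 20)
= max(0, 3)
= 3


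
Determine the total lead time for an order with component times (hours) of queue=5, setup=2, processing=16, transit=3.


Lead time = queue + setup + processing + transit
= 5 + 2 + 16 + 3
= 26 hours


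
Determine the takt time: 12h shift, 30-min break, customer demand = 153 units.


Available = 12×60 - 30 = 690 min
Takt time = 690 / 153
= 4.51 min/unit


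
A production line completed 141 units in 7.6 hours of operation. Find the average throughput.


Throughput = units / time
= 141 / 7.6
= 18.6 units/hour


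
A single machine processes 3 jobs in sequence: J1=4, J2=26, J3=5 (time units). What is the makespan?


Sequential makespan: sum all processing times
= 4 + 26 + 5
= 35 time units


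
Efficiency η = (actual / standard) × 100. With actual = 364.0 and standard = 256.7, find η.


Efficiency = (actual / standard) × 100
= (364.0 / 256.7) × 100
= 141.8%


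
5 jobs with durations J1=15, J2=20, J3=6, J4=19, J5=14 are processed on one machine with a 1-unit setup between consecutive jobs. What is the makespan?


Makespan = Σ processing + (n-1) × setup
= (15 + 20 + 6 + 19 + 14) + (5-1)×1
= 74 + 4
= 78 time units


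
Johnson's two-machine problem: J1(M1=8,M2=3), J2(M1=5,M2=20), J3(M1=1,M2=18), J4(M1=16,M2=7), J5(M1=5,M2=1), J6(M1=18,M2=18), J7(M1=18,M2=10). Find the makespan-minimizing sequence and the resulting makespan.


Johnson's rule:
Group 1 (M1≤M2, sort by M1): ['J3', 'J2', 'J6']
Group 2 (M1>M2, sort desc M2): ['J7', 'J4', 'J1', 'J5']
Sequence: J3 → J2 → J6 → J7 → J4 → J1 → J5
Makespan calculation:
  J3: M1 done=1, M2 done=19
  J2: M1 done=6, M2 done=39
  J6: M1 done=24, M2 done=57
  J7: M1 done=42, M2 done=67
  J4: M1 done=58, M2 done=74
  J1: M1 done=66, M2 done=77
  J5: M1 done=71, M2 done=78
= Sequence: J3 → J2 → J6 → J7 → J4 → J1 → J5, Makespan: 78


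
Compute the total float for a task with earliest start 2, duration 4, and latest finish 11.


EF = ES + duration = 2 + 4 = 6
LS = LF - duration = 11 - 4 = 7
Total Float = LF - EF = 11 - 6
(or LS - ES = 7 - 2)
= 5


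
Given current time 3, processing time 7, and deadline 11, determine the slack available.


Slack = due - current_time - processing
= 11 - 3 - 7
= 1


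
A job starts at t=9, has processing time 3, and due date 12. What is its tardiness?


Completion = start + processing = 9 + 3 = 12
Tardiness = max(0, C - d) = max(0, 12 - 12)
= max(0, 0)
= 0


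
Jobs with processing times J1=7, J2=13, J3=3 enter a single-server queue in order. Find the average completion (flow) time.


Completion times:
  J1: completes at 7
  J2: completes at 20
  J3: completes at 23
Sum = 50
Average = 50/3
= 16.67


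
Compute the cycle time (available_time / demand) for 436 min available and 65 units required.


Cycle time = available time / demand
= 436 / 65
= 6.71 min/unit


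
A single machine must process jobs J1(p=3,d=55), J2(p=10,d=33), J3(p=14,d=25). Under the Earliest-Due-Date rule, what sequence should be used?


EDD: sort by earliest due date
  J3: d=25, p=14
  J2: d=33, p=10
  J1: d=55, p=3
Order: J3 → J2 → J1


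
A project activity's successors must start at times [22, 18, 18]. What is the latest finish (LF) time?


LF = min of all successor start times
Successors start at: [22, 18, 18]
LF = min(22, 18, 18)
= 18


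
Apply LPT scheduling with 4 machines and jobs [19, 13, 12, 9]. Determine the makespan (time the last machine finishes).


Jobs (LPT sorted): [19, 13, 12, 9]
Machines: 4
  J=19 → Machine 1 (load: 0+19=19)
  J=13 → Machine 2 (load: 0+13=13)
  J=12 → Machine 3 (load: 0+12=12)
  J=9 → Machine 4 (load: 0+9=9)
Machine loads: [19, 13, 12, 9]
Makespan = max = 19 time units


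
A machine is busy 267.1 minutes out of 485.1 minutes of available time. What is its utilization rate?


Utilization = busy / total × 100
= 267.1 / 485.1 × 100
= 55.1%


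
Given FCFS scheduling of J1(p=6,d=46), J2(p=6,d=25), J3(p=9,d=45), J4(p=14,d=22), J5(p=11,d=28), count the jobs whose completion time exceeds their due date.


Completion vs due date:
  J1: C=6, d=46 → on time
  J2: C=12, d=25 → on time
  J3: C=21, d=45 → on time
  J4: C=35, d=22 → TARDY
  J5: C=46, d=28 → TARDY
Tardy jobs: J4, J5
Count = 2


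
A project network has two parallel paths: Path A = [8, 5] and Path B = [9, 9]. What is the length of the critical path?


Path A: 8 + 5 = 13
Path B: 9 + 9 = 18
Critical path = longest = max(13, 18)
= 18 (Path B)


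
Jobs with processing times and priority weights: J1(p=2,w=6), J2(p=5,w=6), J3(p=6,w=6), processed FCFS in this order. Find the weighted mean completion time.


Completion times:
  J1: C=2, w×C=6×2=12
  J2: C=7, w×C=6×7=42
  J3: C=13, w×C=6×13=78
Sum w×C = 132
Sum w = 18
Weighted avg = 132/18
= 7.33


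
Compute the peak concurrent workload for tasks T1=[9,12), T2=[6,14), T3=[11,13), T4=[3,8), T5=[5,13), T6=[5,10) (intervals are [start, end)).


Check each time point for overlaps:
  t=6: 4 tasks active (T2, T4, T5, T6)
Max concurrent = 4


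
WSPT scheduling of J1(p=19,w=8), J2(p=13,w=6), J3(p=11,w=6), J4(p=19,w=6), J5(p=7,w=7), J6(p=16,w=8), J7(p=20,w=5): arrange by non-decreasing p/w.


WSPT (Smith's rule): sort by p/w ascending
  J5: p/w = 7/7 = 1.000
  J3: p/w = 11/6 = 1.833
  J6: p/w = 16/8 = 2.000
  J2: p/w = 13/6 = 2.167
  J1: p/w = 19/8 = 2.375
  J4: p/w = 19/6 = 3.167
  J7: p/w = 20/5 = 4.000
Order: J5 → J3 → J6 → J2 → J1 → J4 → J7


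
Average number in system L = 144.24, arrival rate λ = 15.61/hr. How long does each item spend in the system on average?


Little's law: L = λW → W = L / λ
= 144.24 / 15.61
= 9.24 hours


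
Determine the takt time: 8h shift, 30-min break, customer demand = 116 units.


Available = 8×60 - 30 = 450 min
Takt time = 450 / 116
= 3.88 min/unit


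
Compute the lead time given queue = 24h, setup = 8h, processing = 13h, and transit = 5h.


Lead time = queue + setup + processing + transit
= 24 + 8 + 13 + 5
= 50 hours


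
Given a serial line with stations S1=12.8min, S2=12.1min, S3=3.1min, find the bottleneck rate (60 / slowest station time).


Bottleneck = longest station time
Station times: [12.8, 12.1, 3.1]
Max = 12.8 min
Rate = 60 / 12.8
= 4.69 units/hour (bottleneck: 12.8min)


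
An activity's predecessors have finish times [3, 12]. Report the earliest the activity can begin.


ES = max of all predecessor completion times
Predecessors: [3, 12]
ES = max(3, 12)
= 12


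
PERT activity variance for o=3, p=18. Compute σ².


σ² = ((p - o) / 6)² = (p - o)² / 36
= (18 - 3)² / 36
= 15² / 36
= 225 / 36
= 6.2500


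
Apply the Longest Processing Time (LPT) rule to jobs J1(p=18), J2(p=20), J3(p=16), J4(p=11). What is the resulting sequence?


LPT: sort by longest processing time first
  J2: p=20
  J1: p=18
  J3: p=16
  J4: p=11
Order: J2 → J1 → J3 → J4


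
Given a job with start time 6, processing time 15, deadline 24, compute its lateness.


Completion = 6 + 15 = 21
Lateness = C - d = 21 - 24
= -3


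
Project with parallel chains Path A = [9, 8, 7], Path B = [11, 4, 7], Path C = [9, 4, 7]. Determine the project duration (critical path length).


Path A: 9 + 8 + 7 = 24
Path B: 11 + 4 + 7 = 22
Path C: 9 + 4 + 7 = 20
Critical path = longest = max(24, 22, 20)
= 24 (Path A)


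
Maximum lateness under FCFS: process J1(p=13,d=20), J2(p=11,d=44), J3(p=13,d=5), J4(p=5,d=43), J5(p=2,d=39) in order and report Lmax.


Lateness per job (L = C - d):
  J1: C=13, d=20, L=-7
  J2: C=24, d=44, L=-20
  J3: C=37, d=5, L=32
  J4: C=42, d=43, L=-1
  J5: C=44, d=39, L=5
Lmax = max(-7, -20, 32, -1, 5)
= 32


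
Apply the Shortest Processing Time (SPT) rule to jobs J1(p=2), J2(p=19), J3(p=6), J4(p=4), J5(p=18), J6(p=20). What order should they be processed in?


SPT: sort by shortest processing time
  J1: p=2
  J4: p=4
  J3: p=6
  J5: p=18
  J2: p=19
  J6: p=20
Order: J1 → J4 → J3 → J5 → J2 → J6


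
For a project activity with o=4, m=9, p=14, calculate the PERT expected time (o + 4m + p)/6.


te = (o + 4m + p) / 6
= (4 + 4×9 + 14) / 6
= (4 + 36 + 14) / 6
= 54 / 6
= 9.00


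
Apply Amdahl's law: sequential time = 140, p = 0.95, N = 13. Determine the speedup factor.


Amdahl's law: T_p = T × ((1-p) + p/N)
= 140 × ((1-0.95) + 0.95/13)
= 140 × (0.05 + 0.0731)
= 140 × 0.1231
= 17.23
Speedup = 140/17.23
= 8.12×


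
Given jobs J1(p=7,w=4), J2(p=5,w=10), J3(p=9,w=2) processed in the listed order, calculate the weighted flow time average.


Completion times:
  J1: C=7, w×C=4×7=28
  J2: C=12, w×C=10×12=120
  J3: C=21, w×C=2×21=42
Sum w×C = 190
Sum w = 16
Weighted avg = 190/16
= 11.88


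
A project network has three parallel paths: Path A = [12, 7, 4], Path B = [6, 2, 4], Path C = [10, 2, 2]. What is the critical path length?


Path A: 12 + 7 + 4 = 23
Path B: 6 + 2 + 4 = 12
Path C: 10 + 2 + 2 = 14
Critical path = longest = max(23, 12, 14)
= 23 (Path A)


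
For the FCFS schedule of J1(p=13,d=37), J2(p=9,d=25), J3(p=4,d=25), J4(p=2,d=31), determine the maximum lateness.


Lateness per job (L = C - d):
  J1: C=13, d=37, L=-24
  J2: C=22, d=25, L=-3
  J3: C=26, d=25, L=1
  J4: C=28, d=31, L=-3
Lmax = max(-24, -3, 1, -3)
= 1


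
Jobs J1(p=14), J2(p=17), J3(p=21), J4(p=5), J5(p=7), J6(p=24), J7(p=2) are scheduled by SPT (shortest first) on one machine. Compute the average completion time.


SPT order: J7 → J4 → J5 → J1 → J2 → J3 → J6
Completion times:
  J7: C=2
  J4: C=7
  J5: C=14
  J1: C=28
  J2: C=45
  J3: C=66
  J6: C=90
Sum = 252, n = 7
Mean flow = 252/7
= 36.00


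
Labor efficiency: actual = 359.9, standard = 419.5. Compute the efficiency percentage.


Efficiency = (actual / standard) × 100
= (359.9 / 419.5) × 100
= 85.8%


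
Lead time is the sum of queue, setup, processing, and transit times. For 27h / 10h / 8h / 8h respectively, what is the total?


Lead time = queue + setup + processing + transit
= 27 + 10 + 8 + 8
= 53 hours


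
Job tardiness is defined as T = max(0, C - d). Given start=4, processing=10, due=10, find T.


Completion = start + processing = 4 + 10 = 14
Tardiness = max(0, C - d) = max(0, 14 - 10)
= max(0, 4)
= 4


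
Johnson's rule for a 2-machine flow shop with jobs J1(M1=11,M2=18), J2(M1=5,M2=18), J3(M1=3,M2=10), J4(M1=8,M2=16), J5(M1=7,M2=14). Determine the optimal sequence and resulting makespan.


Johnson's rule:
Group 1 (M1≤M2, sort by M1): ['J3', 'J2', 'J5', 'J4', 'J1']
Group 2 (M1>M2, sort desc M2): []
Sequence: J3 → J2 → J5 → J4 → J1
Makespan calculation:
  J3: M1 done=3, M2 done=13
  J2: M1 done=8, M2 done=31
  J5: M1 done=15, M2 done=45
  J4: M1 done=23, M2 done=61
  J1: M1 done=34, M2 done=79
= Sequence: J3 → J2 → J5 → J4 → J1, Makespan: 79


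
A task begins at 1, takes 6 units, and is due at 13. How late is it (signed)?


Completion = 1 + 6 = 7
Lateness = C - d = 7 - 13
= -6


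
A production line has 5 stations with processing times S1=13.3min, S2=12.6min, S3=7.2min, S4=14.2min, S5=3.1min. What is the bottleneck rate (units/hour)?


Bottleneck = longest station time
Station times: [13.3, 12.6, 7.2, 14.2, 3.1]
Max = 14.2 min
Rate = 60 / 14.2
= 4.23 units/hour (bottleneck: 14.2min)


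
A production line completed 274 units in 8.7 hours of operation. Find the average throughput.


Throughput = units / time
= 274 / 8.7
= 31.5 units/hour


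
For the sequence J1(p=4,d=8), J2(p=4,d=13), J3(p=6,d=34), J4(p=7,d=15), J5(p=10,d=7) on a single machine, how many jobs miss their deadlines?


Completion vs due date:
  J1: C=4, d=8 → on time
  J2: C=8, d=13 → on time
  J3: C=14, d=34 → on time
  J4: C=21, d=15 → TARDY
  J5: C=31, d=7 → TARDY
Tardy jobs: J4, J5
Count = 2


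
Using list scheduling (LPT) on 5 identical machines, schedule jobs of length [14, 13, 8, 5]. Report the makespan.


Jobs (LPT sorted): [14, 13, 8, 5]
Machines: 5
  J=14 → Machine 1 (load: 0+14=14)
  J=13 → Machine 2 (load: 0+13=13)
  J=8 → Machine 3 (load: 0+8=8)
  J=5 → Machine 4 (load: 0+5=5)
Machine loads: [14, 13, 8, 5, 0]
Makespan = max = 14 time units


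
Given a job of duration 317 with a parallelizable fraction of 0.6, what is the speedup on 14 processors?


Amdahl's law: T_p = T × ((1-p) + p/N)
= 317 × ((1-0.6) + 0.6/14)
= 317 × (0.40 + 0.0429)
= 317 × 0.4429
= 140.39
Speedup = 317/140.39
= 2.26×


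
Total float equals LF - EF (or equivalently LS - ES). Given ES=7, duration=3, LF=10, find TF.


EF = ES + duration = 7 + 3 = 10
LS = LF - duration = 10 - 3 = 7
Total Float = LF - EF = 10 - 10
(or LS - ES = 7 - 7)
= 0


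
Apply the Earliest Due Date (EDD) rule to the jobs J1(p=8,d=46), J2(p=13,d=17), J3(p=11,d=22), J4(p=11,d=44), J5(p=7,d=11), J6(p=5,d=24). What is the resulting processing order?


EDD: sort by earliest due date
  J5: d=11, p=7
  J2: d=17, p=13
  J3: d=22, p=11
  J6: d=24, p=5
  J4: d=44, p=11
  J1: d=46, p=8
Order: J5 → J2 → J3 → J6 → J4 → J1


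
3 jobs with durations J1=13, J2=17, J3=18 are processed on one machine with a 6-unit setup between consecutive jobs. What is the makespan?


Makespan = Σ processing + (n-1) × setup
= (13 + 17 + 18) + (3-1)×6
= 48 + 12
= 60 time units


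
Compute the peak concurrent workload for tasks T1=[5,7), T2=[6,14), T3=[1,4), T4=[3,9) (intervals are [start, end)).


Check each time point for overlaps:
  t=6: 3 tasks active (T1, T2, T4)
Max concurrent = 3
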